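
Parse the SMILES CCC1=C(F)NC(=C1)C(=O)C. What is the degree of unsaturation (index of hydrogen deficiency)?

4

Degree of unsaturation = (number of rings) + (number of π bonds).
Ring closures in the SMILES: 1.
π bonds: 3 double bonds (each 1 DoU) → 3 DoU from unsaturation.
Total DoU = 1 + 3 = 4.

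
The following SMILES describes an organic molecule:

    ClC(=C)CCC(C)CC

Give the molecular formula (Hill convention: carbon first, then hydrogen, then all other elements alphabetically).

Walk through each heavy atom and fill implicit hydrogens from standard valence (C 4, N 3, O 2, S 2, halogen 1):
  atom 1: Cl (halogen, monovalent) → 0 H
  atom 2: C, bond orders sum to 4 (valence 4) → 0 H
  atom 3: C, bond orders sum to 2 (valence 4) → 2 H
  atom 4: C, bond orders sum to 2 (valence 4) → 2 H
  atom 5: C, bond orders sum to 2 (valence 4) → 2 H
  atom 6: C, bond orders sum to 3 (valence 4) → 1 H
  atom 7: C, bond orders sum to 1 (valence 4) → 3 H
  atom 8: C, bond orders sum to 2 (valence 4) → 2 H
  atom 9: C, bond orders sum to 1 (valence 4) → 3 H
Totals → C:8, H:15, Cl:1.
In Hill order: C8H15Cl.

C8H15Cl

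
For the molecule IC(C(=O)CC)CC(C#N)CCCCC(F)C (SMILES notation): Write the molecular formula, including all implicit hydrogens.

C13H21FINO

Walk through each heavy atom and fill implicit hydrogens from standard valence (C 4, N 3, O 2, S 2, halogen 1):
  atom 1: I (halogen, monovalent) → 0 H
  atom 2: C, bond orders sum to 3 (valence 4) → 1 H
  atom 3: C, bond orders sum to 4 (valence 4) → 0 H
  atom 4: O, bond orders sum to 2 (valence 2) → 0 H
  atom 5: C, bond orders sum to 2 (valence 4) → 2 H
  atom 6: C, bond orders sum to 1 (valence 4) → 3 H
  atom 7: C, bond orders sum to 2 (valence 4) → 2 H
  atom 8: C, bond orders sum to 3 (valence 4) → 1 H
  atom 9: C, bond orders sum to 4 (valence 4) → 0 H
  atom 10: N, bond orders sum to 3 (valence 3) → 0 H
  atom 11: C, bond orders sum to 2 (valence 4) → 2 H
  atom 12: C, bond orders sum to 2 (valence 4) → 2 H
  atom 13: C, bond orders sum to 2 (valence 4) → 2 H
  atom 14: C, bond orders sum to 2 (valence 4) → 2 H
  atom 15: C, bond orders sum to 3 (valence 4) → 1 H
  atom 16: F (halogen, monovalent) → 0 H
  atom 17: C, bond orders sum to 1 (valence 4) → 3 H
Totals → C:13, H:21, F:1, I:1, N:1, O:1.
In Hill order: C13H21FINO.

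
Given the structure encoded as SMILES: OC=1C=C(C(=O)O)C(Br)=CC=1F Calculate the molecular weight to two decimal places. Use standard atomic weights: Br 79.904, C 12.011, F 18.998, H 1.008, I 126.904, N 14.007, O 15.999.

235.01 g/mol

First, the molecular formula is C7H4BrFO3 (counting implicit H from valence).
  Br: 1 × 79.904 = 79.904
  C: 7 × 12.011 = 84.077
  F: 1 × 18.998 = 18.998
  H: 4 × 1.008 = 4.032
  O: 3 × 15.999 = 47.997
Sum: 1×79.904 + 7×12.011 + 1×18.998 + 4×1.008 + 3×15.999 = 235.008 → 235.01 g/mol.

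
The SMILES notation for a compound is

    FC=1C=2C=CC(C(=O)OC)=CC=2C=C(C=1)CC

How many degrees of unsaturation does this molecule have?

Degree of unsaturation = (number of rings) + (number of π bonds).
Ring closures in the SMILES: 2.
π bonds: 6 double bonds (each 1 DoU) → 6 DoU from unsaturation.
Total DoU = 2 + 6 = 8.

8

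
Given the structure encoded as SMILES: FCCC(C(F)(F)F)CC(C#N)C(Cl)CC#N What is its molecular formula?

C10H11ClF4N2

Walk through each heavy atom and fill implicit hydrogens from standard valence (C 4, N 3, O 2, S 2, halogen 1):
  atom 1: F (halogen, monovalent) → 0 H
  atom 2: C, bond orders sum to 2 (valence 4) → 2 H
  atom 3: C, bond orders sum to 2 (valence 4) → 2 H
  atom 4: C, bond orders sum to 3 (valence 4) → 1 H
  atom 5: C, bond orders sum to 4 (valence 4) → 0 H
  atom 6: F (halogen, monovalent) → 0 H
  atom 7: F (halogen, monovalent) → 0 H
  atom 8: F (halogen, monovalent) → 0 H
  atom 9: C, bond orders sum to 2 (valence 4) → 2 H
  atom 10: C, bond orders sum to 3 (valence 4) → 1 H
  atom 11: C, bond orders sum to 4 (valence 4) → 0 H
  atom 12: N, bond orders sum to 3 (valence 3) → 0 H
  atom 13: C, bond orders sum to 3 (valence 4) → 1 H
  atom 14: Cl (halogen, monovalent) → 0 H
  atom 15: C, bond orders sum to 2 (valence 4) → 2 H
  atom 16: C, bond orders sum to 4 (valence 4) → 0 H
  atom 17: N, bond orders sum to 3 (valence 3) → 0 H
Totals → C:10, H:11, Cl:1, F:4, N:2.
In Hill order: C10H11ClF4N2.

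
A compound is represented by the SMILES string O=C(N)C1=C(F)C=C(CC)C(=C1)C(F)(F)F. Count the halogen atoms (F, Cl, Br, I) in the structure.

4

Halogen atoms appear at heavy-atom positions 6, 14, 15, 16 (4×F).
Other groups present: 1 amide.
Halogen count: 4.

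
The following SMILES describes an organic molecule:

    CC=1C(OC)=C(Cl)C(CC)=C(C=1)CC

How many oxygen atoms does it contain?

Scan the SMILES for O atoms (remember two-letter symbols like Cl and Br are single atoms).
Oxygen count: 1.

1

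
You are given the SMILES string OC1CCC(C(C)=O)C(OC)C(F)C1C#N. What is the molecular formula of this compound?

Walk through each heavy atom and fill implicit hydrogens from standard valence (C 4, N 3, O 2, S 2, halogen 1):
  atom 1: O, bond orders sum to 1 (valence 2) → 1 H
  atom 2: C, bond orders sum to 3 (valence 4) → 1 H
  atom 3: C, bond orders sum to 2 (valence 4) → 2 H
  atom 4: C, bond orders sum to 2 (valence 4) → 2 H
  atom 5: C, bond orders sum to 3 (valence 4) → 1 H
  atom 6: C, bond orders sum to 4 (valence 4) → 0 H
  atom 7: C, bond orders sum to 1 (valence 4) → 3 H
  atom 8: O, bond orders sum to 2 (valence 2) → 0 H
  atom 9: C, bond orders sum to 3 (valence 4) → 1 H
  atom 10: O, bond orders sum to 2 (valence 2) → 0 H
  atom 11: C, bond orders sum to 1 (valence 4) → 3 H
  atom 12: C, bond orders sum to 3 (valence 4) → 1 H
  atom 13: F (halogen, monovalent) → 0 H
  atom 14: C, bond orders sum to 3 (valence 4) → 1 H
  atom 15: C, bond orders sum to 4 (valence 4) → 0 H
  atom 16: N, bond orders sum to 3 (valence 3) → 0 H
Totals → C:11, H:16, F:1, N:1, O:3.
In Hill order: C11H16FNO3.

C11H16FNO3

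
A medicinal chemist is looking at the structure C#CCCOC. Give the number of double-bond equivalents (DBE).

Molecular formula: C5H8O.
DoU = (2C + 2 + N − H − X) / 2, where X is the halogen count and O/S are ignored.
    = (2·5 + 2 + 0 − 8 − 0) / 2 = 4 / 2 = 2.

2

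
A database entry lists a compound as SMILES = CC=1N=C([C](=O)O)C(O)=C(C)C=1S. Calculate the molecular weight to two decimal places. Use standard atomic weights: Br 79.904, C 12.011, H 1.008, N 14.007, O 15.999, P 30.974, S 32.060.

First, the molecular formula is C8H9NO3S (counting implicit H from valence).
  C: 8 × 12.011 = 96.088
  H: 9 × 1.008 = 9.072
  N: 1 × 14.007 = 14.007
  O: 3 × 15.999 = 47.997
  S: 1 × 32.060 = 32.060
Sum: 8×12.011 + 9×1.008 + 1×14.007 + 3×15.999 + 1×32.060 = 199.224 → 199.22 g/mol.

199.22 g/mol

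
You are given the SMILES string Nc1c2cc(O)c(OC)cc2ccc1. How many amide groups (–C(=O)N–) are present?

0

Scan the SMILES for the amide motif — none present.
Groups that are present: 1 ether, 1 hydroxyl, 1 primary amine.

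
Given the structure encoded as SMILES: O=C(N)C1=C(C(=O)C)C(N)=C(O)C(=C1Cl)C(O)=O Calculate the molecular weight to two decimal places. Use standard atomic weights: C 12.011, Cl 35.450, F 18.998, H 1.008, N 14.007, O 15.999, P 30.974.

First, the molecular formula is C10H9ClN2O5 (counting implicit H from valence).
  C: 10 × 12.011 = 120.110
  Cl: 1 × 35.450 = 35.450
  H: 9 × 1.008 = 9.072
  N: 2 × 14.007 = 28.014
  O: 5 × 15.999 = 79.995
Sum: 10×12.011 + 1×35.450 + 9×1.008 + 2×14.007 + 5×15.999 = 272.641 → 272.64 g/mol.

272.64 g/mol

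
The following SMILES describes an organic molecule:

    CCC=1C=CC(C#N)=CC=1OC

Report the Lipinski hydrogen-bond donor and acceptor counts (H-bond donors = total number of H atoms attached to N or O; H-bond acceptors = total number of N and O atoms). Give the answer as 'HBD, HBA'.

0, 2

Donors: find every N or O and count the H atoms it carries.
  atom 8 (N): bond orders sum to 3 → 0 H
  atom 11 (O): bond orders sum to 2 → 0 H
Lipinski HBD = 0.
Acceptors: N atoms = 1, O atoms = 1 → HBA = 2.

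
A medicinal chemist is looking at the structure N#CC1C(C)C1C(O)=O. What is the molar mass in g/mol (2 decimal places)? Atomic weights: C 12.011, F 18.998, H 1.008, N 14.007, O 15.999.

125.13 g/mol

First, the molecular formula is C6H7NO2 (counting implicit H from valence).
  C: 6 × 12.011 = 72.066
  H: 7 × 1.008 = 7.056
  N: 1 × 14.007 = 14.007
  O: 2 × 15.999 = 31.998
Sum: 6×12.011 + 7×1.008 + 1×14.007 + 2×15.999 = 125.127 → 125.13 g/mol.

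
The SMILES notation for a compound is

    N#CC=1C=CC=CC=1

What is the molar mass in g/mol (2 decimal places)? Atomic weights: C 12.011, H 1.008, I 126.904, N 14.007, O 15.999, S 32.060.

103.12 g/mol

First, the molecular formula is C7H5N (counting implicit H from valence).
  C: 7 × 12.011 = 84.077
  H: 5 × 1.008 = 5.040
  N: 1 × 14.007 = 14.007
Sum: 7×12.011 + 5×1.008 + 1×14.007 = 103.124 → 103.12 g/mol.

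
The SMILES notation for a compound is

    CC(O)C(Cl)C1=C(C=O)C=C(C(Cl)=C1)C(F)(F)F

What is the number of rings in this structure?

1

In SMILES, each pair of matching ring-closure digits denotes one ring-closing bond; the number of such bonds equals the number of independent rings.
Ring-closure bonds here: 1.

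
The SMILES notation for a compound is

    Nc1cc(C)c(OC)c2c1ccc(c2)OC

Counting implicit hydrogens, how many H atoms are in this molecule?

Walk through each heavy atom and fill implicit hydrogens from standard valence (C 4, N 3, O 2, S 2, halogen 1); for lowercase aromatic atoms, an aromatic c carries 1 H when it has two neighbours and 0 H with three, and aromatic n carries 0 H:
  atom 1: N, bond orders sum to 1 (valence 3) → 2 H
  atom 2: aromatic c, 3 neighbours → 0 H
  atom 3: aromatic c, 2 neighbours → 1 H
  atom 4: aromatic c, 3 neighbours → 0 H
  atom 5: C, bond orders sum to 1 (valence 4) → 3 H
  atom 6: aromatic c, 3 neighbours → 0 H
  atom 7: O, bond orders sum to 2 (valence 2) → 0 H
  atom 8: C, bond orders sum to 1 (valence 4) → 3 H
  atom 9: aromatic c, 3 neighbours → 0 H
  atom 10: aromatic c, 3 neighbours → 0 H
  atom 11: aromatic c, 2 neighbours → 1 H
  atom 12: aromatic c, 2 neighbours → 1 H
  atom 13: aromatic c, 3 neighbours → 0 H
  atom 14: aromatic c, 2 neighbours → 1 H
  atom 15: O, bond orders sum to 2 (valence 2) → 0 H
  atom 16: C, bond orders sum to 1 (valence 4) → 3 H
Total hydrogens: 15.

15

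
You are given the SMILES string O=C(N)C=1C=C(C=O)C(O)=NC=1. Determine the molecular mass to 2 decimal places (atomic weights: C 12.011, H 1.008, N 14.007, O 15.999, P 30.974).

166.14 g/mol

First, the molecular formula is C7H6N2O3 (counting implicit H from valence).
  C: 7 × 12.011 = 84.077
  H: 6 × 1.008 = 6.048
  N: 2 × 14.007 = 28.014
  O: 3 × 15.999 = 47.997
Sum: 7×12.011 + 6×1.008 + 2×14.007 + 3×15.999 = 166.136 → 166.14 g/mol.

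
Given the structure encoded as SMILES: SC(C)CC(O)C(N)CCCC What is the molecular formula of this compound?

Walk through each heavy atom and fill implicit hydrogens from standard valence (C 4, N 3, O 2, S 2, halogen 1):
  atom 1: S, bond orders sum to 1 (valence 2) → 1 H
  atom 2: C, bond orders sum to 3 (valence 4) → 1 H
  atom 3: C, bond orders sum to 1 (valence 4) → 3 H
  atom 4: C, bond orders sum to 2 (valence 4) → 2 H
  atom 5: C, bond orders sum to 3 (valence 4) → 1 H
  atom 6: O, bond orders sum to 1 (valence 2) → 1 H
  atom 7: C, bond orders sum to 3 (valence 4) → 1 H
  atom 8: N, bond orders sum to 1 (valence 3) → 2 H
  atom 9: C, bond orders sum to 2 (valence 4) → 2 H
  atom 10: C, bond orders sum to 2 (valence 4) → 2 H
  atom 11: C, bond orders sum to 2 (valence 4) → 2 H
  atom 12: C, bond orders sum to 1 (valence 4) → 3 H
Totals → C:9, H:21, N:1, O:1, S:1.
In Hill order: C9H21NOS.

C9H21NOS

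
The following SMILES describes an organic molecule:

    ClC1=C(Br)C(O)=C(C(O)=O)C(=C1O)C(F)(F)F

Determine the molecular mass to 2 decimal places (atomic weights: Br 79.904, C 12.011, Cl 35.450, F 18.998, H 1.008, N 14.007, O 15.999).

First, the molecular formula is C8H3BrClF3O4 (counting implicit H from valence).
  Br: 1 × 79.904 = 79.904
  C: 8 × 12.011 = 96.088
  Cl: 1 × 35.450 = 35.450
  F: 3 × 18.998 = 56.994
  H: 3 × 1.008 = 3.024
  O: 4 × 15.999 = 63.996
Sum: 1×79.904 + 8×12.011 + 1×35.450 + 3×18.998 + 3×1.008 + 4×15.999 = 335.456 → 335.46 g/mol.

335.46 g/mol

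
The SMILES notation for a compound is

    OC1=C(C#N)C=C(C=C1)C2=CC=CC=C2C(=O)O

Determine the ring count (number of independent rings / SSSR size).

2

In SMILES, each pair of matching ring-closure digits denotes one ring-closing bond; the number of such bonds equals the number of independent rings.
Ring-closure bonds here: 2.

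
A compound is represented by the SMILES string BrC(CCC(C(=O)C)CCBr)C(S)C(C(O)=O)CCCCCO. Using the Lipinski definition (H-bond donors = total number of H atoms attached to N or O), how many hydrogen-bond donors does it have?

Donors: find every N or O and count the H atoms it carries.
  atom 7 (O): bond orders sum to 2 → 0 H
  atom 16 (O): bond orders sum to 1 → 1 H
  atom 17 (O): bond orders sum to 2 → 0 H
  atom 23 (O): bond orders sum to 1 → 1 H
Lipinski HBD = 2.

2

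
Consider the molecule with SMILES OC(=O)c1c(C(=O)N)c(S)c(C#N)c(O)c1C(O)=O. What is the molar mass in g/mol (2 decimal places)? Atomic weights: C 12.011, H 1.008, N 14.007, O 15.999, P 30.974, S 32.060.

282.23 g/mol

First, the molecular formula is C10H6N2O6S (counting implicit H from valence).
  C: 10 × 12.011 = 120.110
  H: 6 × 1.008 = 6.048
  N: 2 × 14.007 = 28.014
  O: 6 × 15.999 = 95.994
  S: 1 × 32.060 = 32.060
Sum: 10×12.011 + 6×1.008 + 2×14.007 + 6×15.999 + 1×32.060 = 282.226 → 282.23 g/mol.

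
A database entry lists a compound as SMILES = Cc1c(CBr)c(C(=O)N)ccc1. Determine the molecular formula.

Walk through each heavy atom and fill implicit hydrogens from standard valence (C 4, N 3, O 2, S 2, halogen 1); for lowercase aromatic atoms, an aromatic c carries 1 H when it has two neighbours and 0 H with three, and aromatic n carries 0 H:
  atom 1: C, bond orders sum to 1 (valence 4) → 3 H
  atom 2: aromatic c, 3 neighbours → 0 H
  atom 3: aromatic c, 3 neighbours → 0 H
  atom 4: C, bond orders sum to 2 (valence 4) → 2 H
  atom 5: Br (halogen, monovalent) → 0 H
  atom 6: aromatic c, 3 neighbours → 0 H
  atom 7: C, bond orders sum to 4 (valence 4) → 0 H
  atom 8: O, bond orders sum to 2 (valence 2) → 0 H
  atom 9: N, bond orders sum to 1 (valence 3) → 2 H
  atom 10: aromatic c, 2 neighbours → 1 H
  atom 11: aromatic c, 2 neighbours → 1 H
  atom 12: aromatic c, 2 neighbours → 1 H
Totals → C:9, H:10, Br:1, N:1, O:1.

C9H10BrNO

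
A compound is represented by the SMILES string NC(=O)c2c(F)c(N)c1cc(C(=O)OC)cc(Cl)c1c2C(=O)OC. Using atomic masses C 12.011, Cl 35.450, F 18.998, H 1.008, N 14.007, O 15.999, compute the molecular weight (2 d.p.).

First, the molecular formula is C15H12ClFN2O5 (counting implicit H from valence).
  C: 15 × 12.011 = 180.165
  Cl: 1 × 35.450 = 35.450
  F: 1 × 18.998 = 18.998
  H: 12 × 1.008 = 12.096
  N: 2 × 14.007 = 28.014
  O: 5 × 15.999 = 79.995
Sum: 15×12.011 + 1×35.450 + 1×18.998 + 12×1.008 + 2×14.007 + 5×15.999 = 354.718 → 354.72 g/mol.

354.72 g/mol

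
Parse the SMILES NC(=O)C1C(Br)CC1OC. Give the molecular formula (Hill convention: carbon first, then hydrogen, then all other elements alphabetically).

C6H10BrNO2

Walk through each heavy atom and fill implicit hydrogens from standard valence (C 4, N 3, O 2, S 2, halogen 1):
  atom 1: N, bond orders sum to 1 (valence 3) → 2 H
  atom 2: C, bond orders sum to 4 (valence 4) → 0 H
  atom 3: O, bond orders sum to 2 (valence 2) → 0 H
  atom 4: C, bond orders sum to 3 (valence 4) → 1 H
  atom 5: C, bond orders sum to 3 (valence 4) → 1 H
  atom 6: Br (halogen, monovalent) → 0 H
  atom 7: C, bond orders sum to 2 (valence 4) → 2 H
  atom 8: C, bond orders sum to 3 (valence 4) → 1 H
  atom 9: O, bond orders sum to 2 (valence 2) → 0 H
  atom 10: C, bond orders sum to 1 (valence 4) → 3 H
Totals → C:6, H:10, Br:1, N:1, O:2.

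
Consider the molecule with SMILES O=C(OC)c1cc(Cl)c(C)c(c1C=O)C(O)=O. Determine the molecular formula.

Walk through each heavy atom and fill implicit hydrogens from standard valence (C 4, N 3, O 2, S 2, halogen 1); for lowercase aromatic atoms, an aromatic c carries 1 H when it has two neighbours and 0 H with three, and aromatic n carries 0 H:
  atom 1: O, bond orders sum to 2 (valence 2) → 0 H
  atom 2: C, bond orders sum to 4 (valence 4) → 0 H
  atom 3: O, bond orders sum to 2 (valence 2) → 0 H
  atom 4: C, bond orders sum to 1 (valence 4) → 3 H
  atom 5: aromatic c, 3 neighbours → 0 H
  atom 6: aromatic c, 2 neighbours → 1 H
  atom 7: aromatic c, 3 neighbours → 0 H
  atom 8: Cl (halogen, monovalent) → 0 H
  atom 9: aromatic c, 3 neighbours → 0 H
  atom 10: C, bond orders sum to 1 (valence 4) → 3 H
  atom 11: aromatic c, 3 neighbours → 0 H
  atom 12: aromatic c, 3 neighbours → 0 H
  atom 13: C, bond orders sum to 3 (valence 4) → 1 H
  atom 14: O, bond orders sum to 2 (valence 2) → 0 H
  atom 15: C, bond orders sum to 4 (valence 4) → 0 H
  atom 16: O, bond orders sum to 1 (valence 2) → 1 H
  atom 17: O, bond orders sum to 2 (valence 2) → 0 H
Totals → C:11, H:9, Cl:1, O:5.
In Hill order: C11H9ClO5.

C11H9ClO5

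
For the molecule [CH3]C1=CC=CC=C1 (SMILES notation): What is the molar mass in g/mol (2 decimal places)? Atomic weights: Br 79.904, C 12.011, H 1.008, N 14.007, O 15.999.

92.14 g/mol

First, the molecular formula is C7H8 (counting implicit H from valence).
  C: 7 × 12.011 = 84.077
  H: 8 × 1.008 = 8.064
Sum: 7×12.011 + 8×1.008 = 92.141 → 92.14 g/mol.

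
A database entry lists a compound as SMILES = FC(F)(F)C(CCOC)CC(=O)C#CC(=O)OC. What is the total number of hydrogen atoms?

13

Walk through each heavy atom and fill implicit hydrogens from standard valence (C 4, N 3, O 2, S 2, halogen 1):
  atom 1: F (halogen, monovalent) → 0 H
  atom 2: C, bond orders sum to 4 (valence 4) → 0 H
  atom 3: F (halogen, monovalent) → 0 H
  atom 4: F (halogen, monovalent) → 0 H
  atom 5: C, bond orders sum to 3 (valence 4) → 1 H
  atom 6: C, bond orders sum to 2 (valence 4) → 2 H
  atom 7: C, bond orders sum to 2 (valence 4) → 2 H
  atom 8: O, bond orders sum to 2 (valence 2) → 0 H
  atom 9: C, bond orders sum to 1 (valence 4) → 3 H
  atom 10: C, bond orders sum to 2 (valence 4) → 2 H
  atom 11: C, bond orders sum to 4 (valence 4) → 0 H
  atom 12: O, bond orders sum to 2 (valence 2) → 0 H
  atom 13: C, bond orders sum to 4 (valence 4) → 0 H
  atom 14: C, bond orders sum to 4 (valence 4) → 0 H
  atom 15: C, bond orders sum to 4 (valence 4) → 0 H
  atom 16: O, bond orders sum to 2 (valence 2) → 0 H
  atom 17: O, bond orders sum to 2 (valence 2) → 0 H
  atom 18: C, bond orders sum to 1 (valence 4) → 3 H
Total hydrogens: 13.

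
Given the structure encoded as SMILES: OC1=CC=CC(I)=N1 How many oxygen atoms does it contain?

1

Scan the SMILES for O atoms (remember two-letter symbols like Cl and Br are single atoms).
Oxygen count: 1.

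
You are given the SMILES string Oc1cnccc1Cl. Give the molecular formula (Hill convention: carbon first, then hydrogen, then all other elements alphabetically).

C5H4ClNO

Walk through each heavy atom and fill implicit hydrogens from standard valence (C 4, N 3, O 2, S 2, halogen 1); for lowercase aromatic atoms, an aromatic c carries 1 H when it has two neighbours and 0 H with three, and aromatic n carries 0 H:
  atom 1: O, bond orders sum to 1 (valence 2) → 1 H
  atom 2: aromatic c, 3 neighbours → 0 H
  atom 3: aromatic c, 2 neighbours → 1 H
  atom 4: aromatic n, 2 neighbours → 0 H
  atom 5: aromatic c, 2 neighbours → 1 H
  atom 6: aromatic c, 2 neighbours → 1 H
  atom 7: aromatic c, 3 neighbours → 0 H
  atom 8: Cl (halogen, monovalent) → 0 H
Totals → C:5, H:4, Cl:1, N:1, O:1.
In Hill order: C5H4ClNO.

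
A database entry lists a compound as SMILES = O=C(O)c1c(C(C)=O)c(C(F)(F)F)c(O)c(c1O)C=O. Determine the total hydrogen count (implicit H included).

7

Walk through each heavy atom and fill implicit hydrogens from standard valence (C 4, N 3, O 2, S 2, halogen 1); for lowercase aromatic atoms, an aromatic c carries 1 H when it has two neighbours and 0 H with three, and aromatic n carries 0 H:
  atom 1: O, bond orders sum to 2 (valence 2) → 0 H
  atom 2: C, bond orders sum to 4 (valence 4) → 0 H
  atom 3: O, bond orders sum to 1 (valence 2) → 1 H
  atom 4: aromatic c, 3 neighbours → 0 H
  atom 5: aromatic c, 3 neighbours → 0 H
  atom 6: C, bond orders sum to 4 (valence 4) → 0 H
  atom 7: C, bond orders sum to 1 (valence 4) → 3 H
  atom 8: O, bond orders sum to 2 (valence 2) → 0 H
  atom 9: aromatic c, 3 neighbours → 0 H
  atom 10: C, bond orders sum to 4 (valence 4) → 0 H
  atom 11: F (halogen, monovalent) → 0 H
  atom 12: F (halogen, monovalent) → 0 H
  atom 13: F (halogen, monovalent) → 0 H
  atom 14: aromatic c, 3 neighbours → 0 H
  atom 15: O, bond orders sum to 1 (valence 2) → 1 H
  atom 16: aromatic c, 3 neighbours → 0 H
  atom 17: aromatic c, 3 neighbours → 0 H
  atom 18: O, bond orders sum to 1 (valence 2) → 1 H
  atom 19: C, bond orders sum to 3 (valence 4) → 1 H
  atom 20: O, bond orders sum to 2 (valence 2) → 0 H
Total hydrogens: 7.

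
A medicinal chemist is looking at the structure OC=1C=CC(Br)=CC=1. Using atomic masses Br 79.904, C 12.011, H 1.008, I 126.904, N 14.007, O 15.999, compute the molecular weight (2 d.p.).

First, the molecular formula is C6H5BrO (counting implicit H from valence).
  Br: 1 × 79.904 = 79.904
  C: 6 × 12.011 = 72.066
  H: 5 × 1.008 = 5.040
  O: 1 × 15.999 = 15.999
Sum: 1×79.904 + 6×12.011 + 5×1.008 + 1×15.999 = 173.009 → 173.01 g/mol.

173.01 g/mol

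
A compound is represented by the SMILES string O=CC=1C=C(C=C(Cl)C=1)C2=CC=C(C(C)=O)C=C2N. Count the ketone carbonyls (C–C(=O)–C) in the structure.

The ketone motif appears at heavy-atom position 14 in the SMILES.
Other groups present: 1 aldehyde, 1 primary amine.
Ketone count: 1.

1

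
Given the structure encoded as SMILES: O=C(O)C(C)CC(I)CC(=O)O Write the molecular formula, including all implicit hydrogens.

C7H11IO4

Walk through each heavy atom and fill implicit hydrogens from standard valence (C 4, N 3, O 2, S 2, halogen 1):
  atom 1: O, bond orders sum to 2 (valence 2) → 0 H
  atom 2: C, bond orders sum to 4 (valence 4) → 0 H
  atom 3: O, bond orders sum to 1 (valence 2) → 1 H
  atom 4: C, bond orders sum to 3 (valence 4) → 1 H
  atom 5: C, bond orders sum to 1 (valence 4) → 3 H
  atom 6: C, bond orders sum to 2 (valence 4) → 2 H
  atom 7: C, bond orders sum to 3 (valence 4) → 1 H
  atom 8: I (halogen, monovalent) → 0 H
  atom 9: C, bond orders sum to 2 (valence 4) → 2 H
  atom 10: C, bond orders sum to 4 (valence 4) → 0 H
  atom 11: O, bond orders sum to 2 (valence 2) → 0 H
  atom 12: O, bond orders sum to 1 (valence 2) → 1 H
Totals → C:7, H:11, I:1, O:4.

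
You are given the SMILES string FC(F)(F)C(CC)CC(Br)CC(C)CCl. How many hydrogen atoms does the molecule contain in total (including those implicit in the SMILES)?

17

Walk through each heavy atom and fill implicit hydrogens from standard valence (C 4, N 3, O 2, S 2, halogen 1):
  atom 1: F (halogen, monovalent) → 0 H
  atom 2: C, bond orders sum to 4 (valence 4) → 0 H
  atom 3: F (halogen, monovalent) → 0 H
  atom 4: F (halogen, monovalent) → 0 H
  atom 5: C, bond orders sum to 3 (valence 4) → 1 H
  atom 6: C, bond orders sum to 2 (valence 4) → 2 H
  atom 7: C, bond orders sum to 1 (valence 4) → 3 H
  atom 8: C, bond orders sum to 2 (valence 4) → 2 H
  atom 9: C, bond orders sum to 3 (valence 4) → 1 H
  atom 10: Br (halogen, monovalent) → 0 H
  atom 11: C, bond orders sum to 2 (valence 4) → 2 H
  atom 12: C, bond orders sum to 3 (valence 4) → 1 H
  atom 13: C, bond orders sum to 1 (valence 4) → 3 H
  atom 14: C, bond orders sum to 2 (valence 4) → 2 H
  atom 15: Cl (halogen, monovalent) → 0 H
Total hydrogens: 17.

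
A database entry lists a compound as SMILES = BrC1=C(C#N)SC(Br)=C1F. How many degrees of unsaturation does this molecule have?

Degree of unsaturation = (number of rings) + (number of π bonds).
Ring closures in the SMILES: 1.
π bonds: 2 double bonds (each 1 DoU), 1 triple bond (each 2 DoU) → 4 DoU from unsaturation.
Total DoU = 1 + 4 = 5.

5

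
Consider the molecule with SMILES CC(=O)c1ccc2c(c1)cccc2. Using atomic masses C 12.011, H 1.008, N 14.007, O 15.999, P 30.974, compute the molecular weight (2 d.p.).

First, the molecular formula is C12H10O (counting implicit H from valence).
  C: 12 × 12.011 = 144.132
  H: 10 × 1.008 = 10.080
  O: 1 × 15.999 = 15.999
Sum: 12×12.011 + 10×1.008 + 1×15.999 = 170.211 → 170.21 g/mol.

170.21 g/mol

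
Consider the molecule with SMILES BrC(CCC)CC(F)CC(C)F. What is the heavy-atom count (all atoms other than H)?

Every atom symbol written in the SMILES (organic subset) is one heavy atom; implicit H are not written.
Heavy atoms by element → Br:1, C:9, F:2.
Total: 12.

12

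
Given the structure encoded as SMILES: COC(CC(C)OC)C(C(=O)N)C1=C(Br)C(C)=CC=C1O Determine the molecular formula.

Walk through each heavy atom and fill implicit hydrogens from standard valence (C 4, N 3, O 2, S 2, halogen 1):
  atom 1: C, bond orders sum to 1 (valence 4) → 3 H
  atom 2: O, bond orders sum to 2 (valence 2) → 0 H
  atom 3: C, bond orders sum to 3 (valence 4) → 1 H
  atom 4: C, bond orders sum to 2 (valence 4) → 2 H
  atom 5: C, bond orders sum to 3 (valence 4) → 1 H
  atom 6: C, bond orders sum to 1 (valence 4) → 3 H
  atom 7: O, bond orders sum to 2 (valence 2) → 0 H
  atom 8: C, bond orders sum to 1 (valence 4) → 3 H
  atom 9: C, bond orders sum to 3 (valence 4) → 1 H
  atom 10: C, bond orders sum to 4 (valence 4) → 0 H
  atom 11: O, bond orders sum to 2 (valence 2) → 0 H
  atom 12: N, bond orders sum to 1 (valence 3) → 2 H
  atom 13: C, bond orders sum to 4 (valence 4) → 0 H
  atom 14: C, bond orders sum to 4 (valence 4) → 0 H
  atom 15: Br (halogen, monovalent) → 0 H
  atom 16: C, bond orders sum to 4 (valence 4) → 0 H
  atom 17: C, bond orders sum to 1 (valence 4) → 3 H
  atom 18: C, bond orders sum to 3 (valence 4) → 1 H
  atom 19: C, bond orders sum to 3 (valence 4) → 1 H
  atom 20: C, bond orders sum to 4 (valence 4) → 0 H
  atom 21: O, bond orders sum to 1 (valence 2) → 1 H
Totals → C:15, H:22, Br:1, N:1, O:4.
In Hill order: C15H22BrNO4.

C15H22BrNO4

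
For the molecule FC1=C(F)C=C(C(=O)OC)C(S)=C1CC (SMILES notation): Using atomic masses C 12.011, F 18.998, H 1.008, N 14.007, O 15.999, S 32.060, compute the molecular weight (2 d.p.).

First, the molecular formula is C10H10F2O2S (counting implicit H from valence).
  C: 10 × 12.011 = 120.110
  F: 2 × 18.998 = 37.996
  H: 10 × 1.008 = 10.080
  O: 2 × 15.999 = 31.998
  S: 1 × 32.060 = 32.060
Sum: 10×12.011 + 2×18.998 + 10×1.008 + 2×15.999 + 1×32.060 = 232.244 → 232.24 g/mol.

232.24 g/mol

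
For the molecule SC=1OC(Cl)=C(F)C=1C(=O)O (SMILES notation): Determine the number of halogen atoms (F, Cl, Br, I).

Halogen atoms appear at heavy-atom positions 5, 7 (1×Cl, 1×F).
Other groups present: 1 carboxylic acid, 1 thiol.
Halogen count: 2.

2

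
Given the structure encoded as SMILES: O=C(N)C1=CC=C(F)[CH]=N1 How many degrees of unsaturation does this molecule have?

Degree of unsaturation = (number of rings) + (number of π bonds).
Ring closures in the SMILES: 1.
π bonds: 4 double bonds (each 1 DoU) → 4 DoU from unsaturation.
Total DoU = 1 + 4 = 5.

5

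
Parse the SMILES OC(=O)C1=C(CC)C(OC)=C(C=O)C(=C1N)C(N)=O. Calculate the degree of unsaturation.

7

Molecular formula: C12H14N2O5.
DoU = (2C + 2 + N − H − X) / 2, where X is the halogen count and O/S are ignored.
    = (2·12 + 2 + 2 − 14 − 0) / 2 = 14 / 2 = 7.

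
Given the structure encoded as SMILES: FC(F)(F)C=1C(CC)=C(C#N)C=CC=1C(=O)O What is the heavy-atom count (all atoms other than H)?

Every atom symbol written in the SMILES (organic subset) is one heavy atom; implicit H are not written.
Heavy atoms by element → C:11, F:3, N:1, O:2.
Total: 17.

17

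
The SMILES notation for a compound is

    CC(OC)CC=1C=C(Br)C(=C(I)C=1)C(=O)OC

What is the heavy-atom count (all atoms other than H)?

Every atom symbol written in the SMILES (organic subset) is one heavy atom; implicit H are not written.
Heavy atoms by element → Br:1, C:12, I:1, O:3.
Total: 17.

17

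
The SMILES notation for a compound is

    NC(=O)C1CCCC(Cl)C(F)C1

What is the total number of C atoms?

8

Count every carbon token in the SMILES (each C, including those in ring-closure positions and inside branches).
Carbon count: 8.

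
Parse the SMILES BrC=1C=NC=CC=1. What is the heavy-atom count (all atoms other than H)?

Every atom symbol written in the SMILES (organic subset) is one heavy atom; implicit H are not written.
Heavy atoms by element → Br:1, C:5, N:1.
Total: 7.

7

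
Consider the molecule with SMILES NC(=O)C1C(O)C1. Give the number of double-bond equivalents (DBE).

Molecular formula: C4H7NO2.
DoU = (2C + 2 + N − H − X) / 2, where X is the halogen count and O/S are ignored.
    = (2·4 + 2 + 1 − 7 − 0) / 2 = 4 / 2 = 2.

2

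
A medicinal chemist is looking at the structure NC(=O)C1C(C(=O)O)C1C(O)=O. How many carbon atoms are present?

6

Count every carbon token in the SMILES (each C, including those in ring-closure positions and inside branches).
Carbon count: 6.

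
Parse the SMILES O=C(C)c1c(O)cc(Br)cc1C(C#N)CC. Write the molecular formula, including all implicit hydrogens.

Walk through each heavy atom and fill implicit hydrogens from standard valence (C 4, N 3, O 2, S 2, halogen 1); for lowercase aromatic atoms, an aromatic c carries 1 H when it has two neighbours and 0 H with three, and aromatic n carries 0 H:
  atom 1: O, bond orders sum to 2 (valence 2) → 0 H
  atom 2: C, bond orders sum to 4 (valence 4) → 0 H
  atom 3: C, bond orders sum to 1 (valence 4) → 3 H
  atom 4: aromatic c, 3 neighbours → 0 H
  atom 5: aromatic c, 3 neighbours → 0 H
  atom 6: O, bond orders sum to 1 (valence 2) → 1 H
  atom 7: aromatic c, 2 neighbours → 1 H
  atom 8: aromatic c, 3 neighbours → 0 H
  atom 9: Br (halogen, monovalent) → 0 H
  atom 10: aromatic c, 2 neighbours → 1 H
  atom 11: aromatic c, 3 neighbours → 0 H
  atom 12: C, bond orders sum to 3 (valence 4) → 1 H
  atom 13: C, bond orders sum to 4 (valence 4) → 0 H
  atom 14: N, bond orders sum to 3 (valence 3) → 0 H
  atom 15: C, bond orders sum to 2 (valence 4) → 2 H
  atom 16: C, bond orders sum to 1 (valence 4) → 3 H
Totals → C:12, H:12, Br:1, N:1, O:2.
In Hill order: C12H12BrNO2.

C12H12BrNO2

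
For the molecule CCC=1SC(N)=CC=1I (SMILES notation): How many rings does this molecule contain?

1

In SMILES, each pair of matching ring-closure digits denotes one ring-closing bond; the number of such bonds equals the number of independent rings.
Ring-closure bonds here: 1.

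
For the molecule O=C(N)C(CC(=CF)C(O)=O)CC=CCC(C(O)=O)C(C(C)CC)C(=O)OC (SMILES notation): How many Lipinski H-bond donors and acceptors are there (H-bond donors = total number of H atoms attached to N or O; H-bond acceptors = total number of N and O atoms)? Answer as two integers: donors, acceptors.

4, 8

Donors: find every N or O and count the H atoms it carries.
  atom 1 (O): bond orders sum to 2 → 0 H
  atom 3 (N): bond orders sum to 1 → 2 H
  atom 10 (O): bond orders sum to 1 → 1 H
  atom 11 (O): bond orders sum to 2 → 0 H
  atom 18 (O): bond orders sum to 1 → 1 H
  atom 19 (O): bond orders sum to 2 → 0 H
  atom 26 (O): bond orders sum to 2 → 0 H
  atom 27 (O): bond orders sum to 2 → 0 H
Lipinski HBD = 4.
Acceptors: N atoms = 1, O atoms = 7 → HBA = 8.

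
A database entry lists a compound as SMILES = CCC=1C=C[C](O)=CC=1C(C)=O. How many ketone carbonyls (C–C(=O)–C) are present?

The ketone motif appears at heavy-atom position 10 in the SMILES.
Other groups present: 1 hydroxyl.
Ketone count: 1.

1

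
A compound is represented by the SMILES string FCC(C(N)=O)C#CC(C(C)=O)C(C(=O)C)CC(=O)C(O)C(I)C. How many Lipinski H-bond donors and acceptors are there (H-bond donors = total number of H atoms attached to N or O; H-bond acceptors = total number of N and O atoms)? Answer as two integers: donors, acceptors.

3, 6

Donors: find every N or O and count the H atoms it carries.
  atom 5 (N): bond orders sum to 1 → 2 H
  atom 6 (O): bond orders sum to 2 → 0 H
  atom 12 (O): bond orders sum to 2 → 0 H
  atom 15 (O): bond orders sum to 2 → 0 H
  atom 19 (O): bond orders sum to 2 → 0 H
  atom 21 (O): bond orders sum to 1 → 1 H
Lipinski HBD = 3.
Acceptors: N atoms = 1, O atoms = 5 → HBA = 6.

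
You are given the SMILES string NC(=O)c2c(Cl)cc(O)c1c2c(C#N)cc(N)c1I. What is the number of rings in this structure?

In SMILES, each pair of matching ring-closure digits denotes one ring-closing bond; the number of such bonds equals the number of independent rings.
Ring-closure bonds here: 2.

2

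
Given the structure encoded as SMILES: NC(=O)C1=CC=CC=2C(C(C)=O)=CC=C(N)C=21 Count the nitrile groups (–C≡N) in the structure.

0

Scan the SMILES for the nitrile motif — none present.
Groups that are present: 1 amide, 1 ketone, 1 primary amine.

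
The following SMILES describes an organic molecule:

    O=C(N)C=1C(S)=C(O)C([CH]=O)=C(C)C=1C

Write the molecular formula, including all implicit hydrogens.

Walk through each heavy atom and fill implicit hydrogens from standard valence (C 4, N 3, O 2, S 2, halogen 1):
  atom 1: O, bond orders sum to 2 (valence 2) → 0 H
  atom 2: C, bond orders sum to 4 (valence 4) → 0 H
  atom 3: N, bond orders sum to 1 (valence 3) → 2 H
  atom 4: C, bond orders sum to 4 (valence 4) → 0 H
  atom 5: C, bond orders sum to 4 (valence 4) → 0 H
  atom 6: S, bond orders sum to 1 (valence 2) → 1 H
  atom 7: C, bond orders sum to 4 (valence 4) → 0 H
  atom 8: O, bond orders sum to 1 (valence 2) → 1 H
  atom 9: C, bond orders sum to 4 (valence 4) → 0 H
  atom 10: C with explicit H count 1
  atom 11: O, bond orders sum to 2 (valence 2) → 0 H
  atom 12: C, bond orders sum to 4 (valence 4) → 0 H
  atom 13: C, bond orders sum to 1 (valence 4) → 3 H
  atom 14: C, bond orders sum to 4 (valence 4) → 0 H
  atom 15: C, bond orders sum to 1 (valence 4) → 3 H
Totals → C:10, H:11, N:1, O:3, S:1.

C10H11NO3S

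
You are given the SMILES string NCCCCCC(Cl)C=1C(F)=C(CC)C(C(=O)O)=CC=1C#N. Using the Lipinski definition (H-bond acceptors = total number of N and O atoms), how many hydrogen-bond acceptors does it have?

4

N atoms: 2; O atoms: 2.
Lipinski HBA = 2 + 2 = 4.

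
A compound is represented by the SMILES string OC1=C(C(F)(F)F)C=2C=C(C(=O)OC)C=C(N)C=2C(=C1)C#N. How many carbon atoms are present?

14

Count every carbon token in the SMILES (each C, including those in ring-closure positions and inside branches).
Carbon count: 14.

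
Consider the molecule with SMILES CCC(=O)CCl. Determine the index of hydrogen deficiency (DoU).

Molecular formula: C4H7ClO.
DoU = (2C + 2 + N − H − X) / 2, where X is the halogen count and O/S are ignored.
    = (2·4 + 2 + 0 − 7 − 1) / 2 = 2 / 2 = 1.

1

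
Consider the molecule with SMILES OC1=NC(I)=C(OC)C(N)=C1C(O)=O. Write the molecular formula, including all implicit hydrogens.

C7H7IN2O4

Walk through each heavy atom and fill implicit hydrogens from standard valence (C 4, N 3, O 2, S 2, halogen 1):
  atom 1: O, bond orders sum to 1 (valence 2) → 1 H
  atom 2: C, bond orders sum to 4 (valence 4) → 0 H
  atom 3: N, bond orders sum to 3 (valence 3) → 0 H
  atom 4: C, bond orders sum to 4 (valence 4) → 0 H
  atom 5: I (halogen, monovalent) → 0 H
  atom 6: C, bond orders sum to 4 (valence 4) → 0 H
  atom 7: O, bond orders sum to 2 (valence 2) → 0 H
  atom 8: C, bond orders sum to 1 (valence 4) → 3 H
  atom 9: C, bond orders sum to 4 (valence 4) → 0 H
  atom 10: N, bond orders sum to 1 (valence 3) → 2 H
  atom 11: C, bond orders sum to 4 (valence 4) → 0 H
  atom 12: C, bond orders sum to 4 (valence 4) → 0 H
  atom 13: O, bond orders sum to 1 (valence 2) → 1 H
  atom 14: O, bond orders sum to 2 (valence 2) → 0 H
Totals → C:7, H:7, I:1, N:2, O:4.
In Hill order: C7H7IN2O4.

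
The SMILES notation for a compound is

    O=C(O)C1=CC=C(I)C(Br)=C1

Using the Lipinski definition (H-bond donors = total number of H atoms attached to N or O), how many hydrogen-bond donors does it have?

1

Donors: find every N or O and count the H atoms it carries.
  atom 1 (O): bond orders sum to 2 → 0 H
  atom 3 (O): bond orders sum to 1 → 1 H
Lipinski HBD = 1.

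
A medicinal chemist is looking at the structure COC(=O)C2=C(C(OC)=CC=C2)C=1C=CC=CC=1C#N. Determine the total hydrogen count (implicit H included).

13

Walk through each heavy atom and fill implicit hydrogens from standard valence (C 4, N 3, O 2, S 2, halogen 1):
  atom 1: C, bond orders sum to 1 (valence 4) → 3 H
  atom 2: O, bond orders sum to 2 (valence 2) → 0 H
  atom 3: C, bond orders sum to 4 (valence 4) → 0 H
  atom 4: O, bond orders sum to 2 (valence 2) → 0 H
  atom 5: C, bond orders sum to 4 (valence 4) → 0 H
  atom 6: C, bond orders sum to 4 (valence 4) → 0 H
  atom 7: C, bond orders sum to 4 (valence 4) → 0 H
  atom 8: O, bond orders sum to 2 (valence 2) → 0 H
  atom 9: C, bond orders sum to 1 (valence 4) → 3 H
  atom 10: C, bond orders sum to 3 (valence 4) → 1 H
  atom 11: C, bond orders sum to 3 (valence 4) → 1 H
  atom 12: C, bond orders sum to 3 (valence 4) → 1 H
  atom 13: C, bond orders sum to 4 (valence 4) → 0 H
  atom 14: C, bond orders sum to 3 (valence 4) → 1 H
  atom 15: C, bond orders sum to 3 (valence 4) → 1 H
  atom 16: C, bond orders sum to 3 (valence 4) → 1 H
  atom 17: C, bond orders sum to 3 (valence 4) → 1 H
  atom 18: C, bond orders sum to 4 (valence 4) → 0 H
  atom 19: C, bond orders sum to 4 (valence 4) → 0 H
  atom 20: N, bond orders sum to 3 (valence 3) → 0 H
Total hydrogens: 13.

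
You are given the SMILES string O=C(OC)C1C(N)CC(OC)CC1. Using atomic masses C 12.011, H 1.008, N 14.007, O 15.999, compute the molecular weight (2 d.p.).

First, the molecular formula is C9H17NO3 (counting implicit H from valence).
  C: 9 × 12.011 = 108.099
  H: 17 × 1.008 = 17.136
  N: 1 × 14.007 = 14.007
  O: 3 × 15.999 = 47.997
Sum: 9×12.011 + 17×1.008 + 1×14.007 + 3×15.999 = 187.239 → 187.24 g/mol.

187.24 g/mol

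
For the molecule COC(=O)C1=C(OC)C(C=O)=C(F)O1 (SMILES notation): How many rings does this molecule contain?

1

In SMILES, each pair of matching ring-closure digits denotes one ring-closing bond; the number of such bonds equals the number of independent rings.
Ring-closure bonds here: 1.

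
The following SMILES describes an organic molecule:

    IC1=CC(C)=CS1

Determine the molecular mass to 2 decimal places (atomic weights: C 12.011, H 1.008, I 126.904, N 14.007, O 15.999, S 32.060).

224.06 g/mol

First, the molecular formula is C5H5IS (counting implicit H from valence).
  C: 5 × 12.011 = 60.055
  H: 5 × 1.008 = 5.040
  I: 1 × 126.904 = 126.904
  S: 1 × 32.060 = 32.060
Sum: 5×12.011 + 5×1.008 + 1×126.904 + 1×32.060 = 224.059 → 224.06 g/mol.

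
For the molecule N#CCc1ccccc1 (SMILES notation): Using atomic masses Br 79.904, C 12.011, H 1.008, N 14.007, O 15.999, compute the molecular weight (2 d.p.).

117.15 g/mol

First, the molecular formula is C8H7N (counting implicit H from valence).
  C: 8 × 12.011 = 96.088
  H: 7 × 1.008 = 7.056
  N: 1 × 14.007 = 14.007
Sum: 8×12.011 + 7×1.008 + 1×14.007 = 117.151 → 117.15 g/mol.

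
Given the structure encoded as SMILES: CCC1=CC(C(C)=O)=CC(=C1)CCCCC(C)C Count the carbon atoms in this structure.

17

Count every carbon token in the SMILES (each C, including those in ring-closure positions and inside branches).
Carbon count: 17.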